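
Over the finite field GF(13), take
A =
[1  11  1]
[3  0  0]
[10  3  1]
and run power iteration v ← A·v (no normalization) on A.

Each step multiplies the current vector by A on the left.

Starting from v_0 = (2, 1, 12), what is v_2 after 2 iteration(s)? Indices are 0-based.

v_0 = (2, 1, 12).
v_1 = A·v_0 = (12, 6, 9).
v_2 = A·v_1 = (9, 10, 4).

v_2 = (9, 10, 4)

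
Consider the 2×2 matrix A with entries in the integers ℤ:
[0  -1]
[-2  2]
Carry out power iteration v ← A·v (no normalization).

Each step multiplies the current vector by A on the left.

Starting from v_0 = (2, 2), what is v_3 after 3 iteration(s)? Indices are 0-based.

v_0 = (2, 2).
v_1 = A·v_0 = (-2, 0).
v_2 = A·v_1 = (0, 4).
v_3 = A·v_2 = (-4, 8).

v_3 = (-4, 8)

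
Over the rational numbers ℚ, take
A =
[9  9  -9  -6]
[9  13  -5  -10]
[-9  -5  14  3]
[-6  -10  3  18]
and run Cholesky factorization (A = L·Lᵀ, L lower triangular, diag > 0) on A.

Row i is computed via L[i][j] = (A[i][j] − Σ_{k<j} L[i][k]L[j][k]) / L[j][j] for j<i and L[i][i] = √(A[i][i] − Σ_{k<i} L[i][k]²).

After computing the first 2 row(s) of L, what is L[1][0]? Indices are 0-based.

Step 1: L[0][0] = √(9) = 3.
  L[1][0] = (9) / L[0][0] = 3.
Step 2: L[1][1] = √(4) = 2.

L[1][0] = 3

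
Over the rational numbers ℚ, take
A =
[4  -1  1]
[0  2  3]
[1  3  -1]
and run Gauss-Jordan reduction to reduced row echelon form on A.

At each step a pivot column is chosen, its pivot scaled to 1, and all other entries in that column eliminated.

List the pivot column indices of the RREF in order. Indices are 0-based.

[1] R0 /= 4  ⇒  (1, -1/4, 1/4)
     R2 -= 1·R0  ⇒  (0, 13/4, -5/4)
[2] R1 /= 2  ⇒  (0, 1, 3/2)
     R0 -= -1/4·R1  ⇒  (1, 0, 5/8)
     R2 -= 13/4·R1  ⇒  (0, 0, -49/8)
[3] R2 /= -49/8  ⇒  (0, 0, 1)
     R0 -= 5/8·R2  ⇒  (1, 0, 0)
     R1 -= 3/2·R2  ⇒  (0, 1, 0)

pivot columns: 0, 1, 2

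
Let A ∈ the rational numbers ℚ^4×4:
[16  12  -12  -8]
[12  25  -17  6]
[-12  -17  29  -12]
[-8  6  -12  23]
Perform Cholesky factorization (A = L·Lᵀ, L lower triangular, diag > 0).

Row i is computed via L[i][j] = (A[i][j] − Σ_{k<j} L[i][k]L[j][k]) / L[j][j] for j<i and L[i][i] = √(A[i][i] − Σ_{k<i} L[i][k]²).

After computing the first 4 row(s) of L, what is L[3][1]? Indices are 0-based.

Step 1: L[0][0] = √(16) = 4.
  L[1][0] = (12) / L[0][0] = 3.
Step 2: L[1][1] = √(16) = 4.
  L[2][0] = (-12) / L[0][0] = -3.
  L[2][1] = (-8) / L[1][1] = -2.
Step 3: L[2][2] = √(16) = 4.
  L[3][0] = (-8) / L[0][0] = -2.
  L[3][1] = (12) / L[1][1] = 3.
  L[3][2] = (-12) / L[2][2] = -3.
Step 4: L[3][3] = √(1) = 1.

L[3][1] = 3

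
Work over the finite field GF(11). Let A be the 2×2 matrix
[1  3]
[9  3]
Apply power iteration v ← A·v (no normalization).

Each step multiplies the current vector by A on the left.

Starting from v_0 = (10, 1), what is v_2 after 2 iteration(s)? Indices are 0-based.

v_2 = (6, 0)

v_0 = (10, 1).
v_1 = A·v_0 = (2, 5).
v_2 = A·v_1 = (6, 0).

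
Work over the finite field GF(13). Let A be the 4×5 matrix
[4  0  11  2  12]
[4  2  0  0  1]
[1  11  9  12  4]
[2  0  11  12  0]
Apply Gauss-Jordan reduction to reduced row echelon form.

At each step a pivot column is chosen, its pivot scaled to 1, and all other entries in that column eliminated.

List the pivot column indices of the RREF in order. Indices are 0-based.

pivot(0,0)=4: scale R0 → (1, 0, 6, 7, 3)
  clear (1,0): R1 −= (4)R0 → (0, 2, 2, 11, 2)
  clear (2,0): R2 −= (1)R0 → (0, 11, 3, 5, 1)
  clear (3,0): R3 −= (2)R0 → (0, 0, 12, 11, 7)
pivot(1,1)=2: scale R1 → (0, 1, 1, 12, 1)
  clear (2,1): R2 −= (11)R1 → (0, 0, 5, 3, 3)
pivot(2,2)=5: scale R2 → (0, 0, 1, 11, 11)
  clear (0,2): R0 −= (6)R2 → (1, 0, 0, 6, 2)
  clear (1,2): R1 −= (1)R2 → (0, 1, 0, 1, 3)
  clear (3,2): R3 −= (12)R2 → (0, 0, 0, 9, 5)
pivot(3,3)=9: scale R3 → (0, 0, 0, 1, 2)
  clear (0,3): R0 −= (6)R3 → (1, 0, 0, 0, 3)
  clear (1,3): R1 −= (1)R3 → (0, 1, 0, 0, 1)
  clear (2,3): R2 −= (11)R3 → (0, 0, 1, 0, 2)

pivot columns: 0, 1, 2, 3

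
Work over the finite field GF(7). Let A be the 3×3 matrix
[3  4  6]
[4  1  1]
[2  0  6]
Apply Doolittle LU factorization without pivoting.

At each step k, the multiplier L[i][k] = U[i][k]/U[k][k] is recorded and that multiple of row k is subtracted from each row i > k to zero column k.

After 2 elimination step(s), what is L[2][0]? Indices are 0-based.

L[2][0] = 3

[col 0] pivot 3
  R1 -= 6*R0 → (0, 5, 0)  (L[1][0] := 6)
  R2 -= 3*R0 → (0, 2, 2)  (L[2][0] := 3)
[col 1] pivot 5
  R2 -= 6*R1 → (0, 0, 2)  (L[2][1] := 6)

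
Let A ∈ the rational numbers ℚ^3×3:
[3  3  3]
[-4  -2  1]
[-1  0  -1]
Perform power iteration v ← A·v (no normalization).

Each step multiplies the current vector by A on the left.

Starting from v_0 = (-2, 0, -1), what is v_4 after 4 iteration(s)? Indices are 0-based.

v_0 = (-2, 0, -1).
v_1 = A·v_0 = (-9, 7, 3).
v_2 = A·v_1 = (3, 25, 6).
v_3 = A·v_2 = (102, -56, -9).
v_4 = A·v_3 = (111, -305, -93).

v_4 = (111, -305, -93)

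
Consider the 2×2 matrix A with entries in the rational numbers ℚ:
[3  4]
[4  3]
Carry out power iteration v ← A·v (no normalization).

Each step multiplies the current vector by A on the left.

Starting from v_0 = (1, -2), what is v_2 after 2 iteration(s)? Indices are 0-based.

v_0 = (1, -2).
v_1 = A·v_0 = (-5, -2).
v_2 = A·v_1 = (-23, -26).

v_2 = (-23, -26)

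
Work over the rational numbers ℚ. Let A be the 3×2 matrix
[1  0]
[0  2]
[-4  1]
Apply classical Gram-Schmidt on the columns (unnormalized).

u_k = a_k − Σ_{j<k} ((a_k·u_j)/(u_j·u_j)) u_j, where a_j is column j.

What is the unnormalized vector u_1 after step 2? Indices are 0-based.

u_1 = (4/17, 2, 1/17)

Step 1: u_0 = a_0 = (1, 0, -4).
Step 2: u_1 = a_1 − (-4/17)·u_0 = (4/17, 2, 1/17).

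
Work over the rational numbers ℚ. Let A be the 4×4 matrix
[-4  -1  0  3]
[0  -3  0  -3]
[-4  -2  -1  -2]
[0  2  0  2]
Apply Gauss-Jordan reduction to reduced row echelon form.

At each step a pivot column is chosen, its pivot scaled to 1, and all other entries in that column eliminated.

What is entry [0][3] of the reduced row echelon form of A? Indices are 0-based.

pivot(0,0)=-4: scale R0 → (1, 1/4, 0, -3/4)
  clear (2,0): R2 −= (-4)R0 → (0, -1, -1, -5)
pivot(1,1)=-3: scale R1 → (0, 1, 0, 1)
  clear (0,1): R0 −= (1/4)R1 → (1, 0, 0, -1)
  clear (2,1): R2 −= (-1)R1 → (0, 0, -1, -4)
  clear (3,1): R3 −= (2)R1 → (0, 0, 0, 0)
pivot(2,2)=-1: scale R2 → (0, 0, 1, 4)
col 3: no nonzero at/below row 3; advance.

M[0][3] = -1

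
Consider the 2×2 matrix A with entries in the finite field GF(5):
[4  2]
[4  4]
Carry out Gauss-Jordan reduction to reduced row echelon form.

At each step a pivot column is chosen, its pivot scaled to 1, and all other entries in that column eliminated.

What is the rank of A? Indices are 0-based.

rank = 2

[1] R0 /= 4  ⇒  (1, 3)
     R1 -= 4·R0  ⇒  (0, 2)
[2] R1 /= 2  ⇒  (0, 1)
     R0 -= 3·R1  ⇒  (1, 0)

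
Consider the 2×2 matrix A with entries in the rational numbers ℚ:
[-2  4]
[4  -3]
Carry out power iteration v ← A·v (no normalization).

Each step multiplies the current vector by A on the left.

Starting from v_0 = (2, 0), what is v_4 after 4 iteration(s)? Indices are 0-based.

v_0 = (2, 0).
v_1 = A·v_0 = (-4, 8).
v_2 = A·v_1 = (40, -40).
v_3 = A·v_2 = (-240, 280).
v_4 = A·v_3 = (1600, -1800).

v_4 = (1600, -1800)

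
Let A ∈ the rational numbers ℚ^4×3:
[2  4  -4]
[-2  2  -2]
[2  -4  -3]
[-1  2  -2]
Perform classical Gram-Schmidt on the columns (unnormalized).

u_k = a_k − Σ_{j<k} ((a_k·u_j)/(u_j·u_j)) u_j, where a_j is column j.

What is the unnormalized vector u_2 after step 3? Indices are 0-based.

Step 1: u_0 = a_0 = (2, -2, 2, -1).
Step 2: u_1 = a_1 − (-6/13)·u_0 = (64/13, 14/13, -40/13, 20/13).
Step 3: u_2 = a_2 − (-8/13)·u_0 − (-51/121)·u_1 = (-84/121, -336/121, -371/121, -238/121).

u_2 = (-84/121, -336/121, -371/121, -238/121)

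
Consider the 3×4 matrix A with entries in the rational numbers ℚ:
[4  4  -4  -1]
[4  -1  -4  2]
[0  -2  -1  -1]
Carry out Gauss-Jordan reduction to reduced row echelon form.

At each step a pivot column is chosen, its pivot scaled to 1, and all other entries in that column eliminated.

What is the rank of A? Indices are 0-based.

rank = 3

pivot(0,0)=4: scale R0 → (1, 1, -1, -1/4)
  clear (1,0): R1 −= (4)R0 → (0, -5, 0, 3)
pivot(1,1)=-5: scale R1 → (0, 1, 0, -3/5)
  clear (0,1): R0 −= (1)R1 → (1, 0, -1, 7/20)
  clear (2,1): R2 −= (-2)R1 → (0, 0, -1, -11/5)
pivot(2,2)=-1: scale R2 → (0, 0, 1, 11/5)
  clear (0,2): R0 −= (-1)R2 → (1, 0, 0, 51/20)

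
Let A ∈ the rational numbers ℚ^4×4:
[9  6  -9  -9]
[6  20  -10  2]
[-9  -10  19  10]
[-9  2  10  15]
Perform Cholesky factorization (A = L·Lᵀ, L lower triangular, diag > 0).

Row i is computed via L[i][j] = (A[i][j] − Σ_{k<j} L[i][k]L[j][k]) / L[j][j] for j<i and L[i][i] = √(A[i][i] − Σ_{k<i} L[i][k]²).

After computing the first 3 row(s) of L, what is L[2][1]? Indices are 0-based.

L[2][1] = -1

Step 1: L[0][0] = √(9) = 3.
  L[1][0] = (6) / L[0][0] = 2.
Step 2: L[1][1] = √(16) = 4.
  L[2][0] = (-9) / L[0][0] = -3.
  L[2][1] = (-4) / L[1][1] = -1.
Step 3: L[2][2] = √(9) = 3.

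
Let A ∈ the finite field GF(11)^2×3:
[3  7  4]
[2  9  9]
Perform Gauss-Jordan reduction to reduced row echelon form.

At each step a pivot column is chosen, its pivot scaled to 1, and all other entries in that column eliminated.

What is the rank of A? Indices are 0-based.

[1] R0 /= 3  ⇒  (1, 6, 5)
     R1 -= 2·R0  ⇒  (0, 8, 10)
[2] R1 /= 8  ⇒  (0, 1, 4)
     R0 -= 6·R1  ⇒  (1, 0, 3)

rank = 2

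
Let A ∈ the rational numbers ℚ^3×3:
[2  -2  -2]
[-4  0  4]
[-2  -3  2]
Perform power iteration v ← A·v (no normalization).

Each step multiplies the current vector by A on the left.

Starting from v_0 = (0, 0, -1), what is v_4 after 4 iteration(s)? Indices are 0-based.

v_4 = (160, -128, 80)

v_0 = (0, 0, -1).
v_1 = A·v_0 = (2, -4, -2).
v_2 = A·v_1 = (16, -16, 4).
v_3 = A·v_2 = (56, -48, 24).
v_4 = A·v_3 = (160, -128, 80).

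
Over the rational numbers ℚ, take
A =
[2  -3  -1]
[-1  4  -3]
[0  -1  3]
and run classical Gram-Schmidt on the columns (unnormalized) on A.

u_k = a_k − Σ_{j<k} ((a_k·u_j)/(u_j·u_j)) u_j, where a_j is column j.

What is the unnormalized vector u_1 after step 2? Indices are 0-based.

u_1 = (1, 2, -1)

Step 1: u_0 = a_0 = (2, -1, 0).
Step 2: u_1 = a_1 − (-2)·u_0 = (1, 2, -1).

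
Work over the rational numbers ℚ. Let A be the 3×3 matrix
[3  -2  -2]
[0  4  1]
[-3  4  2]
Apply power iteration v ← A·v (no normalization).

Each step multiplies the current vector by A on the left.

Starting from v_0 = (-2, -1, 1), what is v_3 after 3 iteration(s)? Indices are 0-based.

v_0 = (-2, -1, 1).
v_1 = A·v_0 = (-6, -3, 4).
v_2 = A·v_1 = (-20, -8, 14).
v_3 = A·v_2 = (-72, -18, 56).

v_3 = (-72, -18, 56)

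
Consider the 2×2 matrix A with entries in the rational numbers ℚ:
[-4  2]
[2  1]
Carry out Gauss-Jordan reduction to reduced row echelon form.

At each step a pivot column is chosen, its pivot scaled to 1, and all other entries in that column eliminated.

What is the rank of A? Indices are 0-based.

rank = 2

pivot(0,0)=-4: scale R0 → (1, -1/2)
  clear (1,0): R1 −= (2)R0 → (0, 2)
pivot(1,1)=2: scale R1 → (0, 1)
  clear (0,1): R0 −= (-1/2)R1 → (1, 0)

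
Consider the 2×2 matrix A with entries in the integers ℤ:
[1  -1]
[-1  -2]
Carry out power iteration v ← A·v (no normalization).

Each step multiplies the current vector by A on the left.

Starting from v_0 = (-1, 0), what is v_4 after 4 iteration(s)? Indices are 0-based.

v_0 = (-1, 0).
v_1 = A·v_0 = (-1, 1).
v_2 = A·v_1 = (-2, -1).
v_3 = A·v_2 = (-1, 4).
v_4 = A·v_3 = (-5, -7).

v_4 = (-5, -7)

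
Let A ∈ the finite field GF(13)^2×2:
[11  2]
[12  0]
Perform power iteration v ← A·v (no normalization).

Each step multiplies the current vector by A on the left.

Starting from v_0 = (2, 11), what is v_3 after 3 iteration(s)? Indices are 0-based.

v_0 = (2, 11).
v_1 = A·v_0 = (5, 11).
v_2 = A·v_1 = (12, 8).
v_3 = A·v_2 = (5, 1).

v_3 = (5, 1)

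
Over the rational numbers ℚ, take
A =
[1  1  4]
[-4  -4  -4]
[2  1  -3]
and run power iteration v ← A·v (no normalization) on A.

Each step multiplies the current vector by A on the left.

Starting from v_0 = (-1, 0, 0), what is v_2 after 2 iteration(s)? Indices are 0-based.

v_2 = (-5, -4, 8)

v_0 = (-1, 0, 0).
v_1 = A·v_0 = (-1, 4, -2).
v_2 = A·v_1 = (-5, -4, 8).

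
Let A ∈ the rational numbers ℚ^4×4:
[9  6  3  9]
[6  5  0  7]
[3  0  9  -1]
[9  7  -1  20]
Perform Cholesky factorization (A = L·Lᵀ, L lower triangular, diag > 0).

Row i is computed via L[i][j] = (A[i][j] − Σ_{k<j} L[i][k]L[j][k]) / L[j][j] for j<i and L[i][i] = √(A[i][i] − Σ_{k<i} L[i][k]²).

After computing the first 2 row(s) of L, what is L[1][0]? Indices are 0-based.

Step 1: L[0][0] = √(9) = 3.
  L[1][0] = (6) / L[0][0] = 2.
Step 2: L[1][1] = √(1) = 1.

L[1][0] = 2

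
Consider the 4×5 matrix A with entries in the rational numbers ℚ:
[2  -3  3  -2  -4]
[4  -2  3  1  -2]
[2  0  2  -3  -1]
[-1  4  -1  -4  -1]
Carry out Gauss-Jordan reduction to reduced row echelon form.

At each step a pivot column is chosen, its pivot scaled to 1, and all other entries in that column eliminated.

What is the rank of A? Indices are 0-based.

rank = 4

[1] R0 /= 2  ⇒  (1, -3/2, 3/2, -1, -2)
     R1 -= 4·R0  ⇒  (0, 4, -3, 5, 6)
     R2 -= 2·R0  ⇒  (0, 3, -1, -1, 3)
     R3 -= -1·R0  ⇒  (0, 5/2, 1/2, -5, -3)
[2] R1 /= 4  ⇒  (0, 1, -3/4, 5/4, 3/2)
     R0 -= -3/2·R1  ⇒  (1, 0, 3/8, 7/8, 1/4)
     R2 -= 3·R1  ⇒  (0, 0, 5/4, -19/4, -3/2)
     R3 -= 5/2·R1  ⇒  (0, 0, 19/8, -65/8, -27/4)
[3] R2 /= 5/4  ⇒  (0, 0, 1, -19/5, -6/5)
     R0 -= 3/8·R2  ⇒  (1, 0, 0, 23/10, 7/10)
     R1 -= -3/4·R2  ⇒  (0, 1, 0, -8/5, 3/5)
     R3 -= 19/8·R2  ⇒  (0, 0, 0, 9/10, -39/10)
[4] R3 /= 9/10  ⇒  (0, 0, 0, 1, -13/3)
     R0 -= 23/10·R3  ⇒  (1, 0, 0, 0, 32/3)
     R1 -= -8/5·R3  ⇒  (0, 1, 0, 0, -19/3)
     R2 -= -19/5·R3  ⇒  (0, 0, 1, 0, -53/3)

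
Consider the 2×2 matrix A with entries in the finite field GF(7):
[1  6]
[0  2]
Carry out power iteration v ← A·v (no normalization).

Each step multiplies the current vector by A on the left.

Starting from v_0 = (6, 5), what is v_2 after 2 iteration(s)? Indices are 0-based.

v_2 = (5, 6)

v_0 = (6, 5).
v_1 = A·v_0 = (1, 3).
v_2 = A·v_1 = (5, 6).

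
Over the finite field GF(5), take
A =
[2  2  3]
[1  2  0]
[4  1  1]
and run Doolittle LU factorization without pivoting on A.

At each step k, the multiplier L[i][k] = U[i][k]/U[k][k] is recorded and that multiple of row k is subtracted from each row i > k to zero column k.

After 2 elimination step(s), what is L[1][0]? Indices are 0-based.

k=0: U[0][0]=2
  eliminate (1,0): mult=3, new row 1: (0, 1, 1); set L[1][0]=3
  eliminate (2,0): mult=2, new row 2: (0, 2, 0); set L[2][0]=2
k=1: U[1][1]=1
  eliminate (2,1): mult=2, new row 2: (0, 0, 3); set L[2][1]=2

L[1][0] = 3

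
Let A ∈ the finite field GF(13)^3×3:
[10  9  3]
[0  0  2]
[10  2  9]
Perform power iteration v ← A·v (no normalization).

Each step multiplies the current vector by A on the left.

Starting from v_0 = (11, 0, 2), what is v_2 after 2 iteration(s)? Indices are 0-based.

v_0 = (11, 0, 2).
v_1 = A·v_0 = (12, 4, 11).
v_2 = A·v_1 = (7, 9, 6).

v_2 = (7, 9, 6)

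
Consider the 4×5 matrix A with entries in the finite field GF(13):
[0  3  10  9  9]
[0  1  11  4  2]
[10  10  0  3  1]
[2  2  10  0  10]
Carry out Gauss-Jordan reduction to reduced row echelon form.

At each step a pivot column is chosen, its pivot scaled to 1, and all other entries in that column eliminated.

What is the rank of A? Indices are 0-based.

rank = 4

[1] R0 <-> R2
[1] R0 /= 10  ⇒  (1, 1, 0, 12, 4)
     R3 -= 2·R0  ⇒  (0, 0, 10, 2, 2)
[2] R1 /= 1  ⇒  (0, 1, 11, 4, 2)
     R0 -= 1·R1  ⇒  (1, 0, 2, 8, 2)
     R2 -= 3·R1  ⇒  (0, 0, 3, 10, 3)
[3] R2 /= 3  ⇒  (0, 0, 1, 12, 1)
     R0 -= 2·R2  ⇒  (1, 0, 0, 10, 0)
     R1 -= 11·R2  ⇒  (0, 1, 0, 2, 4)
     R3 -= 10·R2  ⇒  (0, 0, 0, 12, 5)
[4] R3 /= 12  ⇒  (0, 0, 0, 1, 8)
     R0 -= 10·R3  ⇒  (1, 0, 0, 0, 11)
     R1 -= 2·R3  ⇒  (0, 1, 0, 0, 1)
     R2 -= 12·R3  ⇒  (0, 0, 1, 0, 9)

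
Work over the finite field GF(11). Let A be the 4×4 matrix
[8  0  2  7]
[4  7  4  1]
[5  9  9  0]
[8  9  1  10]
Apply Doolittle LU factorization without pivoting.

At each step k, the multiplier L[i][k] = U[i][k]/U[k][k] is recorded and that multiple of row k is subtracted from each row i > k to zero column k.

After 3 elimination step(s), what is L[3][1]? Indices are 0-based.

L[3][1] = 6

k=0: U[0][0]=8
  eliminate (1,0): mult=6, new row 1: (0, 7, 3, 3); set L[1][0]=6
  eliminate (2,0): mult=2, new row 2: (0, 9, 5, 8); set L[2][0]=2
  eliminate (3,0): mult=1, new row 3: (0, 9, 10, 3); set L[3][0]=1
k=1: U[1][1]=7
  eliminate (2,1): mult=6, new row 2: (0, 0, 9, 1); set L[2][1]=6
  eliminate (3,1): mult=6, new row 3: (0, 0, 3, 7); set L[3][1]=6
k=2: U[2][2]=9
  eliminate (3,2): mult=4, new row 3: (0, 0, 0, 3); set L[3][2]=4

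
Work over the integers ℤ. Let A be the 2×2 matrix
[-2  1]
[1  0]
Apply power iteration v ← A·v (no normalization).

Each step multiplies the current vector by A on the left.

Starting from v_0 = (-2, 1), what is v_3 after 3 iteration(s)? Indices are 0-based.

v_3 = (29, -12)

v_0 = (-2, 1).
v_1 = A·v_0 = (5, -2).
v_2 = A·v_1 = (-12, 5).
v_3 = A·v_2 = (29, -12).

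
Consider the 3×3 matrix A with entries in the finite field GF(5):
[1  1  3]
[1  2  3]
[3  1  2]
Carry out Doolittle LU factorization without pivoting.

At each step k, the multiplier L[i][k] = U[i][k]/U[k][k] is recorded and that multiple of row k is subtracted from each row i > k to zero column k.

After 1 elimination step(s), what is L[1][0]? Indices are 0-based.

L[1][0] = 1

Step 1: pivot at (0,0) is 1.
  row1 ← row1 − (1)·row0  ⇒  L[1][0]=1, U row1=(0, 1, 0)
  row2 ← row2 − (3)·row0  ⇒  L[2][0]=3, U row2=(0, 3, 3)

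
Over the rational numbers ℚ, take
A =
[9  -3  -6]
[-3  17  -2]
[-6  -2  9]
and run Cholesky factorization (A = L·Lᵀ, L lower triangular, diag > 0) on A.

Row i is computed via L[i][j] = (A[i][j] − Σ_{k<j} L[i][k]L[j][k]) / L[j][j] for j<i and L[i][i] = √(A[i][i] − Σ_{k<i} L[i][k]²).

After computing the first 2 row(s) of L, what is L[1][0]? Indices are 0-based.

Step 1: L[0][0] = √(9) = 3.
  L[1][0] = (-3) / L[0][0] = -1.
Step 2: L[1][1] = √(16) = 4.

L[1][0] = -1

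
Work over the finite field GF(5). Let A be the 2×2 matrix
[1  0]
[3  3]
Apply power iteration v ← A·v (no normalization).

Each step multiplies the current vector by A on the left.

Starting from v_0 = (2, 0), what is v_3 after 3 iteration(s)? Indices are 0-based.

v_3 = (2, 3)

v_0 = (2, 0).
v_1 = A·v_0 = (2, 1).
v_2 = A·v_1 = (2, 4).
v_3 = A·v_2 = (2, 3).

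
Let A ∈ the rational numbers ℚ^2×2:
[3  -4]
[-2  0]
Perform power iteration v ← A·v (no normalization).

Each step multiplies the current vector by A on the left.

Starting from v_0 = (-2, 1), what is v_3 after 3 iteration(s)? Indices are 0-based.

v_0 = (-2, 1).
v_1 = A·v_0 = (-10, 4).
v_2 = A·v_1 = (-46, 20).
v_3 = A·v_2 = (-218, 92).

v_3 = (-218, 92)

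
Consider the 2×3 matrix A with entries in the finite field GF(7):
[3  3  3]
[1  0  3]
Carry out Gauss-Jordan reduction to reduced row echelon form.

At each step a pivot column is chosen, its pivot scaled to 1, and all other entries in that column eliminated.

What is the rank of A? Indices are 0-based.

[1] R0 /= 3  ⇒  (1, 1, 1)
     R1 -= 1·R0  ⇒  (0, 6, 2)
[2] R1 /= 6  ⇒  (0, 1, 5)
     R0 -= 1·R1  ⇒  (1, 0, 3)

rank = 2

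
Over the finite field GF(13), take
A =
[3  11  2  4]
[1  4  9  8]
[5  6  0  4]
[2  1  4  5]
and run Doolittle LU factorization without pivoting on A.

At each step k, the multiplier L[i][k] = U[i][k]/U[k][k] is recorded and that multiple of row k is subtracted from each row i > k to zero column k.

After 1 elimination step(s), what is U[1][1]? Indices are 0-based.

k=0: U[0][0]=3
  eliminate (1,0): mult=9, new row 1: (0, 9, 4, 11); set L[1][0]=9
  eliminate (2,0): mult=6, new row 2: (0, 5, 1, 6); set L[2][0]=6
  eliminate (3,0): mult=5, new row 3: (0, 11, 7, 11); set L[3][0]=5

U[1][1] = 9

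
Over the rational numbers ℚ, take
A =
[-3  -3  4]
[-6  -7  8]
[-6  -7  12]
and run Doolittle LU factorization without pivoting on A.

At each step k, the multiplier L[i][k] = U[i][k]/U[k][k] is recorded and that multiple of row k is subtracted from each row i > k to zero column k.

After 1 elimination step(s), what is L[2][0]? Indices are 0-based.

[col 0] pivot -3
  R1 -= 2*R0 → (0, -1, 0)  (L[1][0] := 2)
  R2 -= 2*R0 → (0, -1, 4)  (L[2][0] := 2)

L[2][0] = 2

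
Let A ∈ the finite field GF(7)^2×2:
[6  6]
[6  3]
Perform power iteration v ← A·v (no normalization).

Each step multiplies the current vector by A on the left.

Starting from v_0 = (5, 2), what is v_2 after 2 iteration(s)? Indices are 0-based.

v_2 = (6, 3)

v_0 = (5, 2).
v_1 = A·v_0 = (0, 1).
v_2 = A·v_1 = (6, 3).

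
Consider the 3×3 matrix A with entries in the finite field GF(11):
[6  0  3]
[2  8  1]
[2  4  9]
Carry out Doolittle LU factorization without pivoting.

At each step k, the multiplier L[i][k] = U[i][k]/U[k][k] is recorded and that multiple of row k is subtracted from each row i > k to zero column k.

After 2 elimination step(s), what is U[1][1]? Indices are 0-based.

k=0: U[0][0]=6
  eliminate (1,0): mult=4, new row 1: (0, 8, 0); set L[1][0]=4
  eliminate (2,0): mult=4, new row 2: (0, 4, 8); set L[2][0]=4
k=1: U[1][1]=8
  eliminate (2,1): mult=6, new row 2: (0, 0, 8); set L[2][1]=6

U[1][1] = 8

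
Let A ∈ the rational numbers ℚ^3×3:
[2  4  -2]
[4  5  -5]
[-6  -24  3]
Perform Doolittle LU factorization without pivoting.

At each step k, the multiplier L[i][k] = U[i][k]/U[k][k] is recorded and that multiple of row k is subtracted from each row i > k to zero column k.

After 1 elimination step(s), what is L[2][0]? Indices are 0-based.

L[2][0] = -3

Step 1: pivot at (0,0) is 2.
  row1 ← row1 − (2)·row0  ⇒  L[1][0]=2, U row1=(0, -3, -1)
  row2 ← row2 − (-3)·row0  ⇒  L[2][0]=-3, U row2=(0, -12, -3)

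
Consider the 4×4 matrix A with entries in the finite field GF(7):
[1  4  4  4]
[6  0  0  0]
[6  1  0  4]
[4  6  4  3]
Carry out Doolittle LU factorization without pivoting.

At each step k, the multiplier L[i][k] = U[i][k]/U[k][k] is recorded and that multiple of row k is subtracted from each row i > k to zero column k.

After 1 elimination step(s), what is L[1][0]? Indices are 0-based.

L[1][0] = 6

[col 0] pivot 1
  R1 -= 6*R0 → (0, 4, 4, 4)  (L[1][0] := 6)
  R2 -= 6*R0 → (0, 5, 4, 1)  (L[2][0] := 6)
  R3 -= 4*R0 → (0, 4, 2, 1)  (L[3][0] := 4)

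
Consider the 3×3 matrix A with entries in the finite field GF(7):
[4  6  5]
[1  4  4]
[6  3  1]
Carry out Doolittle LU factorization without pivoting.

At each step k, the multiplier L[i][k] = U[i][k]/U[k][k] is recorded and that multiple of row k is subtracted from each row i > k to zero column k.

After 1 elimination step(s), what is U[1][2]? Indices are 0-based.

k=0: U[0][0]=4
  eliminate (1,0): mult=2, new row 1: (0, 6, 1); set L[1][0]=2
  eliminate (2,0): mult=5, new row 2: (0, 1, 4); set L[2][0]=5

U[1][2] = 1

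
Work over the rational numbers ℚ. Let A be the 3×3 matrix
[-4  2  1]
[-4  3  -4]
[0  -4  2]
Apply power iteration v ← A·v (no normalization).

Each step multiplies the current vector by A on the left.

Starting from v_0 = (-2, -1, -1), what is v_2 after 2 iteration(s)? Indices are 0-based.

v_2 = (0, -1, -32)

v_0 = (-2, -1, -1).
v_1 = A·v_0 = (5, 9, 2).
v_2 = A·v_1 = (0, -1, -32).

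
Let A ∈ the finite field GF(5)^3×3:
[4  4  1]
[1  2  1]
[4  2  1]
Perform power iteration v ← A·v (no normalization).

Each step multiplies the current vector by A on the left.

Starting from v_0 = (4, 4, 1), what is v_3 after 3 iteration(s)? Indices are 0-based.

v_0 = (4, 4, 1).
v_1 = A·v_0 = (3, 3, 0).
v_2 = A·v_1 = (4, 4, 3).
v_3 = A·v_2 = (0, 0, 2).

v_3 = (0, 0, 2)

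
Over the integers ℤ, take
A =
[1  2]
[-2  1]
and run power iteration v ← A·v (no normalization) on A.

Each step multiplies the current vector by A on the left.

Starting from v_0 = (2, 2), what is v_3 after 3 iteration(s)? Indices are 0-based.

v_0 = (2, 2).
v_1 = A·v_0 = (6, -2).
v_2 = A·v_1 = (2, -14).
v_3 = A·v_2 = (-26, -18).

v_3 = (-26, -18)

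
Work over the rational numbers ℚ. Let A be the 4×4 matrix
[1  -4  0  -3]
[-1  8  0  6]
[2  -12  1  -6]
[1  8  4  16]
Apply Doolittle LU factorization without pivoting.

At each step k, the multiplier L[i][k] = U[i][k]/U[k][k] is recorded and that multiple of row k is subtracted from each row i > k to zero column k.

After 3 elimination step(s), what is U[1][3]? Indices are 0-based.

k=0: U[0][0]=1
  eliminate (1,0): mult=-1, new row 1: (0, 4, 0, 3); set L[1][0]=-1
  eliminate (2,0): mult=2, new row 2: (0, -4, 1, 0); set L[2][0]=2
  eliminate (3,0): mult=1, new row 3: (0, 12, 4, 19); set L[3][0]=1
k=1: U[1][1]=4
  eliminate (2,1): mult=-1, new row 2: (0, 0, 1, 3); set L[2][1]=-1
  eliminate (3,1): mult=3, new row 3: (0, 0, 4, 10); set L[3][1]=3
k=2: U[2][2]=1
  eliminate (3,2): mult=4, new row 3: (0, 0, 0, -2); set L[3][2]=4

U[1][3] = 3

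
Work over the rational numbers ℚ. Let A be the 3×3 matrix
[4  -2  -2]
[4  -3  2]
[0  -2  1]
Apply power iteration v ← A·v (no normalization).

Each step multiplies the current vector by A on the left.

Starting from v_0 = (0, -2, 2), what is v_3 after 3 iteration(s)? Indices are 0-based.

v_3 = (-64, -102, 22)

v_0 = (0, -2, 2).
v_1 = A·v_0 = (0, 10, 6).
v_2 = A·v_1 = (-32, -18, -14).
v_3 = A·v_2 = (-64, -102, 22).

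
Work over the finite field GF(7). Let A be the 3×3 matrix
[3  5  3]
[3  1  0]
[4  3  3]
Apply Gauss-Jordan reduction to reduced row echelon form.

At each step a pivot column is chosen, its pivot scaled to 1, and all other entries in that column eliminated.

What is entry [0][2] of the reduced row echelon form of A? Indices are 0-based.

M[0][2] = 5

pivot(0,0)=3: scale R0 → (1, 4, 1)
  clear (1,0): R1 −= (3)R0 → (0, 3, 4)
  clear (2,0): R2 −= (4)R0 → (0, 1, 6)
pivot(1,1)=3: scale R1 → (0, 1, 6)
  clear (0,1): R0 −= (4)R1 → (1, 0, 5)
  clear (2,1): R2 −= (1)R1 → (0, 0, 0)
col 2: no nonzero at/below row 2; advance.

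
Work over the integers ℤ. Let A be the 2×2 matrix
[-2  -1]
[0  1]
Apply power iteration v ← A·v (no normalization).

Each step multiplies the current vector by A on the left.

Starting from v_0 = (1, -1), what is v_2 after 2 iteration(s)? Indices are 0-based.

v_2 = (3, -1)

v_0 = (1, -1).
v_1 = A·v_0 = (-1, -1).
v_2 = A·v_1 = (3, -1).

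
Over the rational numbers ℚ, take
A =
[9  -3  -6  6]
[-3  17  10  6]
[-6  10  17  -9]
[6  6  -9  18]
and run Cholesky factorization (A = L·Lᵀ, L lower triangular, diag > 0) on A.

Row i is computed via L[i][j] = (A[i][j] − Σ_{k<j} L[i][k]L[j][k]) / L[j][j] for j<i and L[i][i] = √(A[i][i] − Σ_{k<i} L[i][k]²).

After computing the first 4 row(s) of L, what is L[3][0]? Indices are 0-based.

L[3][0] = 2

Step 1: L[0][0] = √(9) = 3.
  L[1][0] = (-3) / L[0][0] = -1.
Step 2: L[1][1] = √(16) = 4.
  L[2][0] = (-6) / L[0][0] = -2.
  L[2][1] = (8) / L[1][1] = 2.
Step 3: L[2][2] = √(9) = 3.
  L[3][0] = (6) / L[0][0] = 2.
  L[3][1] = (8) / L[1][1] = 2.
  L[3][2] = (-9) / L[2][2] = -3.
Step 4: L[3][3] = √(1) = 1.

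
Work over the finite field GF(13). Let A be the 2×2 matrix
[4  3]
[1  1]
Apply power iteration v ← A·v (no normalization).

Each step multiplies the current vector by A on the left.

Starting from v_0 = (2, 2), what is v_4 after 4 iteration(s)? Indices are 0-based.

v_0 = (2, 2).
v_1 = A·v_0 = (1, 4).
v_2 = A·v_1 = (3, 5).
v_3 = A·v_2 = (1, 8).
v_4 = A·v_3 = (2, 9).

v_4 = (2, 9)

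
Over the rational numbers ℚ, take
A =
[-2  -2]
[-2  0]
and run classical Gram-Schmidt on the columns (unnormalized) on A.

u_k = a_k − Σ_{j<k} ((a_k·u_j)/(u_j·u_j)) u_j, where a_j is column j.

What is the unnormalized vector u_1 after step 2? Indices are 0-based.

u_1 = (-1, 1)

Step 1: u_0 = a_0 = (-2, -2).
Step 2: u_1 = a_1 − (1/2)·u_0 = (-1, 1).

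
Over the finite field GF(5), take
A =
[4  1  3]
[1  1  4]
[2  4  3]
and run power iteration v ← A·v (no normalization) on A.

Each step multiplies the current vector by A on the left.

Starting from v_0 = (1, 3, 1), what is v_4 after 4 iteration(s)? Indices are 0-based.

v_0 = (1, 3, 1).
v_1 = A·v_0 = (0, 3, 2).
v_2 = A·v_1 = (4, 1, 3).
v_3 = A·v_2 = (1, 2, 1).
v_4 = A·v_3 = (4, 2, 3).

v_4 = (4, 2, 3)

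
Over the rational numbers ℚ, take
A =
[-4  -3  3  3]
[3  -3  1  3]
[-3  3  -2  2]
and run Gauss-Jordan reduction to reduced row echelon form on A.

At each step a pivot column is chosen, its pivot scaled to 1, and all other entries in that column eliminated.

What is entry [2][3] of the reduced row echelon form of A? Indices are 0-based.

M[2][3] = -5

[1] R0 /= -4  ⇒  (1, 3/4, -3/4, -3/4)
     R1 -= 3·R0  ⇒  (0, -21/4, 13/4, 21/4)
     R2 -= -3·R0  ⇒  (0, 21/4, -17/4, -1/4)
[2] R1 /= -21/4  ⇒  (0, 1, -13/21, -1)
     R0 -= 3/4·R1  ⇒  (1, 0, -2/7, 0)
     R2 -= 21/4·R1  ⇒  (0, 0, -1, 5)
[3] R2 /= -1  ⇒  (0, 0, 1, -5)
     R0 -= -2/7·R2  ⇒  (1, 0, 0, -10/7)
     R1 -= -13/21·R2  ⇒  (0, 1, 0, -86/21)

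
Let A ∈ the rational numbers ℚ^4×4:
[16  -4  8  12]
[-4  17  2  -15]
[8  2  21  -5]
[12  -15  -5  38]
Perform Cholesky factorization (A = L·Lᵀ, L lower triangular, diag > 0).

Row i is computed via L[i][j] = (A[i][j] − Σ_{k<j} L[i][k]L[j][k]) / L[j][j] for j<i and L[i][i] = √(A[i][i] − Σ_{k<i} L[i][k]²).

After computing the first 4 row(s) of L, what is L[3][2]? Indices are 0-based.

Step 1: L[0][0] = √(16) = 4.
  L[1][0] = (-4) / L[0][0] = -1.
Step 2: L[1][1] = √(16) = 4.
  L[2][0] = (8) / L[0][0] = 2.
  L[2][1] = (4) / L[1][1] = 1.
Step 3: L[2][2] = √(16) = 4.
  L[3][0] = (12) / L[0][0] = 3.
  L[3][1] = (-12) / L[1][1] = -3.
  L[3][2] = (-8) / L[2][2] = -2.
Step 4: L[3][3] = √(16) = 4.

L[3][2] = -2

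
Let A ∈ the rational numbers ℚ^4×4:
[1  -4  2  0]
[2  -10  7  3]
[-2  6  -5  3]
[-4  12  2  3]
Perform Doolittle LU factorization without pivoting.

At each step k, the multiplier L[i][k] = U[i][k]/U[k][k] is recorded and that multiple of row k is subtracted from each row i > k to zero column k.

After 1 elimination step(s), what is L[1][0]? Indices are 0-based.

k=0: U[0][0]=1
  eliminate (1,0): mult=2, new row 1: (0, -2, 3, 3); set L[1][0]=2
  eliminate (2,0): mult=-2, new row 2: (0, -2, -1, 3); set L[2][0]=-2
  eliminate (3,0): mult=-4, new row 3: (0, -4, 10, 3); set L[3][0]=-4

L[1][0] = 2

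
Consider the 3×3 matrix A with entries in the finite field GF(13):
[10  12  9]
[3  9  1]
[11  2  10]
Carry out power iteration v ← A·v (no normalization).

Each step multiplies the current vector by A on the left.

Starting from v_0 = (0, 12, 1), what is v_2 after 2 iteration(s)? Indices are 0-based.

v_0 = (0, 12, 1).
v_1 = A·v_0 = (10, 5, 8).
v_2 = A·v_1 = (11, 5, 5).

v_2 = (11, 5, 5)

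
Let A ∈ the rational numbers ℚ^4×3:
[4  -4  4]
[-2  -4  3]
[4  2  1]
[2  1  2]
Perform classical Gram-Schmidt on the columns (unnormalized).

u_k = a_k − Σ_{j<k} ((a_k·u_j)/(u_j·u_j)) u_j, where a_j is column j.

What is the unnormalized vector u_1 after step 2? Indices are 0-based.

Step 1: u_0 = a_0 = (4, -2, 4, 2).
Step 2: u_1 = a_1 − (1/20)·u_0 = (-21/5, -39/10, 9/5, 9/10).

u_1 = (-21/5, -39/10, 9/5, 9/10)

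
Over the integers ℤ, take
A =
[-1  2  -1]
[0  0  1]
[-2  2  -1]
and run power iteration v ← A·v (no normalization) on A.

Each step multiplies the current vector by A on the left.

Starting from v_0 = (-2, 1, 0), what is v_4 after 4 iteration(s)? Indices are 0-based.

v_0 = (-2, 1, 0).
v_1 = A·v_0 = (4, 0, 6).
v_2 = A·v_1 = (-10, 6, -14).
v_3 = A·v_2 = (36, -14, 46).
v_4 = A·v_3 = (-110, 46, -146).

v_4 = (-110, 46, -146)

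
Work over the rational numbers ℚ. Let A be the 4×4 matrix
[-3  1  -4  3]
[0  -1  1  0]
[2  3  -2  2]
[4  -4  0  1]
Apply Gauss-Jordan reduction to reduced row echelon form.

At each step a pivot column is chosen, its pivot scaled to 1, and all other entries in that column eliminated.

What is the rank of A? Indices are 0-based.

rank = 4

[1] R0 /= -3  ⇒  (1, -1/3, 4/3, -1)
     R2 -= 2·R0  ⇒  (0, 11/3, -14/3, 4)
     R3 -= 4·R0  ⇒  (0, -8/3, -16/3, 5)
[2] R1 /= -1  ⇒  (0, 1, -1, 0)
     R0 -= -1/3·R1  ⇒  (1, 0, 1, -1)
     R2 -= 11/3·R1  ⇒  (0, 0, -1, 4)
     R3 -= -8/3·R1  ⇒  (0, 0, -8, 5)
[3] R2 /= -1  ⇒  (0, 0, 1, -4)
     R0 -= 1·R2  ⇒  (1, 0, 0, 3)
     R1 -= -1·R2  ⇒  (0, 1, 0, -4)
     R3 -= -8·R2  ⇒  (0, 0, 0, -27)
[4] R3 /= -27  ⇒  (0, 0, 0, 1)
     R0 -= 3·R3  ⇒  (1, 0, 0, 0)
     R1 -= -4·R3  ⇒  (0, 1, 0, 0)
     R2 -= -4·R3  ⇒  (0, 0, 1, 0)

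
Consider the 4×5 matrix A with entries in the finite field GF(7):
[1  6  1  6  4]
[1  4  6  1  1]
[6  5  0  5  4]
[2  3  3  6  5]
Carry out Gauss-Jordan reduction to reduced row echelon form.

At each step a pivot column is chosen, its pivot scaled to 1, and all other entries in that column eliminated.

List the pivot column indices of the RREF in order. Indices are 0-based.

pivot(0,0)=1: scale R0 → (1, 6, 1, 6, 4)
  clear (1,0): R1 −= (1)R0 → (0, 5, 5, 2, 4)
  clear (2,0): R2 −= (6)R0 → (0, 4, 1, 4, 1)
  clear (3,0): R3 −= (2)R0 → (0, 5, 1, 1, 4)
pivot(1,1)=5: scale R1 → (0, 1, 1, 6, 5)
  clear (0,1): R0 −= (6)R1 → (1, 0, 2, 5, 2)
  clear (2,1): R2 −= (4)R1 → (0, 0, 4, 1, 2)
  clear (3,1): R3 −= (5)R1 → (0, 0, 3, 6, 0)
pivot(2,2)=4: scale R2 → (0, 0, 1, 2, 4)
  clear (0,2): R0 −= (2)R2 → (1, 0, 0, 1, 1)
  clear (1,2): R1 −= (1)R2 → (0, 1, 0, 4, 1)
  clear (3,2): R3 −= (3)R2 → (0, 0, 0, 0, 2)
col 3: no nonzero at/below row 3; advance.
pivot(3,4)=2: scale R3 → (0, 0, 0, 0, 1)
  clear (0,4): R0 −= (1)R3 → (1, 0, 0, 1, 0)
  clear (1,4): R1 −= (1)R3 → (0, 1, 0, 4, 0)
  clear (2,4): R2 −= (4)R3 → (0, 0, 1, 2, 0)

pivot columns: 0, 1, 2, 4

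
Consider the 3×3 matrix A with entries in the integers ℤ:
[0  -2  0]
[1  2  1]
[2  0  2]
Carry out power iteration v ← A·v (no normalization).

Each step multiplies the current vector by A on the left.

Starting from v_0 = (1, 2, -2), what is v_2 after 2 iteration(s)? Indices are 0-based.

v_0 = (1, 2, -2).
v_1 = A·v_0 = (-4, 3, -2).
v_2 = A·v_1 = (-6, 0, -12).

v_2 = (-6, 0, -12)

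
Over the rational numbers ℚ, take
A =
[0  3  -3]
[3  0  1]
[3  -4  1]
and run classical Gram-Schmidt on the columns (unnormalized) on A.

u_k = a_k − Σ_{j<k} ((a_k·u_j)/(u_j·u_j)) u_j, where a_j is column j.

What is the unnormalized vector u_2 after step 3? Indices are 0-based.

Step 1: u_0 = a_0 = (0, 3, 3).
Step 2: u_1 = a_1 − (-2/3)·u_0 = (3, 2, -2).
Step 3: u_2 = a_2 − (1/3)·u_0 − (-9/17)·u_1 = (-24/17, 18/17, -18/17).

u_2 = (-24/17, 18/17, -18/17)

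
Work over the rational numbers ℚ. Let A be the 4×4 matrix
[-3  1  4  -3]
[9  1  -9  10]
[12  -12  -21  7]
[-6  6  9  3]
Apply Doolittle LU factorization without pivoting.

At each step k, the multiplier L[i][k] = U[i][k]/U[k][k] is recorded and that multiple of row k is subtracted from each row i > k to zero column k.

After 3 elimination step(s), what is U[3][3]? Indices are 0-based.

U[3][3] = 2

k=0: U[0][0]=-3
  eliminate (1,0): mult=-3, new row 1: (0, 4, 3, 1); set L[1][0]=-3
  eliminate (2,0): mult=-4, new row 2: (0, -8, -5, -5); set L[2][0]=-4
  eliminate (3,0): mult=2, new row 3: (0, 4, 1, 9); set L[3][0]=2
k=1: U[1][1]=4
  eliminate (2,1): mult=-2, new row 2: (0, 0, 1, -3); set L[2][1]=-2
  eliminate (3,1): mult=1, new row 3: (0, 0, -2, 8); set L[3][1]=1
k=2: U[2][2]=1
  eliminate (3,2): mult=-2, new row 3: (0, 0, 0, 2); set L[3][2]=-2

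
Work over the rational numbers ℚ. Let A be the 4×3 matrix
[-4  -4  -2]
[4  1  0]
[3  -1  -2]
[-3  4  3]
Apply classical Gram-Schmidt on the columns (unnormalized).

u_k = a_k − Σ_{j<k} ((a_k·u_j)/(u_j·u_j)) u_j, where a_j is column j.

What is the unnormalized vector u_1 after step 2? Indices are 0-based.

Step 1: u_0 = a_0 = (-4, 4, 3, -3).
Step 2: u_1 = a_1 − (1/10)·u_0 = (-18/5, 3/5, -13/10, 43/10).

u_1 = (-18/5, 3/5, -13/10, 43/10)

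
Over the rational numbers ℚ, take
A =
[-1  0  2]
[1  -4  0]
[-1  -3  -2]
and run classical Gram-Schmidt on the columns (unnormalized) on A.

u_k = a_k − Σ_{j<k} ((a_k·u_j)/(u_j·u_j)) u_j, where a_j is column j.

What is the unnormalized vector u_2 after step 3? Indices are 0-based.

u_2 = (77/37, 33/37, -44/37)

Step 1: u_0 = a_0 = (-1, 1, -1).
Step 2: u_1 = a_1 − (-1/3)·u_0 = (-1/3, -11/3, -10/3).
Step 3: u_2 = a_2 − (0)·u_0 − (9/37)·u_1 = (77/37, 33/37, -44/37).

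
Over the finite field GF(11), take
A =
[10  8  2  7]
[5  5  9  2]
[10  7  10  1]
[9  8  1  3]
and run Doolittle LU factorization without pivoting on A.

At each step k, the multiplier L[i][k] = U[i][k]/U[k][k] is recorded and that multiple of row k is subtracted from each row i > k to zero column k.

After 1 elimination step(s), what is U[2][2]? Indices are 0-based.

k=0: U[0][0]=10
  eliminate (1,0): mult=6, new row 1: (0, 1, 8, 4); set L[1][0]=6
  eliminate (2,0): mult=1, new row 2: (0, 10, 8, 5); set L[2][0]=1
  eliminate (3,0): mult=2, new row 3: (0, 3, 8, 0); set L[3][0]=2

U[2][2] = 8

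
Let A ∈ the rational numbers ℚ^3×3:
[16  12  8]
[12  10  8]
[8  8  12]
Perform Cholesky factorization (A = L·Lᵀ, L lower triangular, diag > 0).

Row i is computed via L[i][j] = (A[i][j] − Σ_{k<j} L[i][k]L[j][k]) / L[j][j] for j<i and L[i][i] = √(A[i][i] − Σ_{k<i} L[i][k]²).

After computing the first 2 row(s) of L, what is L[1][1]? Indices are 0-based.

Step 1: L[0][0] = √(16) = 4.
  L[1][0] = (12) / L[0][0] = 3.
Step 2: L[1][1] = √(1) = 1.

L[1][1] = 1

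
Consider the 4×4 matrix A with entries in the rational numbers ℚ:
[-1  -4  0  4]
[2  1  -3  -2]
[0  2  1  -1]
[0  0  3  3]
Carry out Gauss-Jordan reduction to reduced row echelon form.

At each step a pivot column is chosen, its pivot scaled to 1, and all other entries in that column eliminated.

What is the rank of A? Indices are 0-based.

pivot(0,0)=-1: scale R0 → (1, 4, 0, -4)
  clear (1,0): R1 −= (2)R0 → (0, -7, -3, 6)
pivot(1,1)=-7: scale R1 → (0, 1, 3/7, -6/7)
  clear (0,1): R0 −= (4)R1 → (1, 0, -12/7, -4/7)
  clear (2,1): R2 −= (2)R1 → (0, 0, 1/7, 5/7)
pivot(2,2)=1/7: scale R2 → (0, 0, 1, 5)
  clear (0,2): R0 −= (-12/7)R2 → (1, 0, 0, 8)
  clear (1,2): R1 −= (3/7)R2 → (0, 1, 0, -3)
  clear (3,2): R3 −= (3)R2 → (0, 0, 0, -12)
pivot(3,3)=-12: scale R3 → (0, 0, 0, 1)
  clear (0,3): R0 −= (8)R3 → (1, 0, 0, 0)
  clear (1,3): R1 −= (-3)R3 → (0, 1, 0, 0)
  clear (2,3): R2 −= (5)R3 → (0, 0, 1, 0)

rank = 4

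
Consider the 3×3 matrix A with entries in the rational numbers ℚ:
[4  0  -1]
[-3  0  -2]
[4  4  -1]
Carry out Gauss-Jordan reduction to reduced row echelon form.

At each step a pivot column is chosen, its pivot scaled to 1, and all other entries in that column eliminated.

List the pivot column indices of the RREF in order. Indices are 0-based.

[1] R0 /= 4  ⇒  (1, 0, -1/4)
     R1 -= -3·R0  ⇒  (0, 0, -11/4)
     R2 -= 4·R0  ⇒  (0, 4, 0)
[2] R1 <-> R2
[2] R1 /= 4  ⇒  (0, 1, 0)
[3] R2 /= -11/4  ⇒  (0, 0, 1)
     R0 -= -1/4·R2  ⇒  (1, 0, 0)

pivot columns: 0, 1, 2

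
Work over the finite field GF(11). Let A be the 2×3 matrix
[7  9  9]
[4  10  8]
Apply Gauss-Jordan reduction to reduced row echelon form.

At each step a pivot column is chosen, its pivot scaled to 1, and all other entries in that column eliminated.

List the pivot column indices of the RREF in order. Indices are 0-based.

[1] R0 /= 7  ⇒  (1, 6, 6)
     R1 -= 4·R0  ⇒  (0, 8, 6)
[2] R1 /= 8  ⇒  (0, 1, 9)
     R0 -= 6·R1  ⇒  (1, 0, 7)

pivot columns: 0, 1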